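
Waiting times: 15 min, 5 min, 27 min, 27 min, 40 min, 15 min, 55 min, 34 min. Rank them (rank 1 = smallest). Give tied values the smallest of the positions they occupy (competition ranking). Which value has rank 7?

40

Sorted (ascending): 5, 15, 15, 27, 27, 34, 40, 55
The 2 values of 15 occupy positions 2–3 → each gets rank 2.
The 2 values of 27 occupy positions 4–5 → each gets rank 4.
Rank 7 → value 40.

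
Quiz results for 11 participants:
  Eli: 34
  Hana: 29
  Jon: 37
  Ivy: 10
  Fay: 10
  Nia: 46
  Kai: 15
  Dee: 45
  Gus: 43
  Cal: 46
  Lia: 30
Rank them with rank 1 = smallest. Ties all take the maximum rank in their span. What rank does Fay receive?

Sorted (ascending): 10, 10, 15, 29, 30, 34, 37, 43, 45, 46, 46
The 2 values of 10 occupy positions 1–2 → each gets rank 2.
The 2 values of 46 occupy positions 10–11 → each gets rank 11.
Fay has value 10 → rank 2.

2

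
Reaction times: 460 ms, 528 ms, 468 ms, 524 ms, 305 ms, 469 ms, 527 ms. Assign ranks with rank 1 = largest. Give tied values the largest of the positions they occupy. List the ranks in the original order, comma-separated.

Sorted (descending): 528, 527, 524, 469, 468, 460, 305
No ties — each value takes its position as its rank.

6, 1, 5, 3, 7, 4, 2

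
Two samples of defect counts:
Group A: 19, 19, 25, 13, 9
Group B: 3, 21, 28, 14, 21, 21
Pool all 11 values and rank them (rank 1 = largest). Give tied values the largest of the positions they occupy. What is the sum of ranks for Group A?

Sorted (descending): 28, 25, 21, 21, 21, 19, 19, 14, 13, 9, 3
The 3 values of 21 occupy positions 3–5 → each gets rank 5.
The 2 values of 19 occupy positions 6–7 → each gets rank 7.
Group A values → pooled ranks: 19→7, 19→7, 25→2, 13→9, 9→10
Rank sum = 7 + 7 + 2 + 9 + 10 = 35

35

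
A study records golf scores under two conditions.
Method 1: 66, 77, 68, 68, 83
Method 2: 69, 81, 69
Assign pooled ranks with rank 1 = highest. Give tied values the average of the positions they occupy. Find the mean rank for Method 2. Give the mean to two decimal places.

3.67

Sorted (descending): 83, 81, 77, 69, 69, 68, 68, 66
The 2 values of 69 occupy positions 4–5 → average rank (4+5)/2 = 4.5.
The 2 values of 68 occupy positions 6–7 → average rank (6+7)/2 = 6.5.
Method 2 values → pooled ranks: 69→4.5, 81→2, 69→4.5
Mean rank = (4.5 + 2 + 4.5) / 3 = 3.67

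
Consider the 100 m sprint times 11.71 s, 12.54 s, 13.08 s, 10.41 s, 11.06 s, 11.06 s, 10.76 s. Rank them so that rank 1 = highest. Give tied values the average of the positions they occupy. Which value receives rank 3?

11.71

Sorted (descending): 13.08, 12.54, 11.71, 11.06, 11.06, 10.76, 10.41
The 2 values of 11.06 occupy positions 4–5 → average rank (4+5)/2 = 4.5.
Rank 3 → value 11.71.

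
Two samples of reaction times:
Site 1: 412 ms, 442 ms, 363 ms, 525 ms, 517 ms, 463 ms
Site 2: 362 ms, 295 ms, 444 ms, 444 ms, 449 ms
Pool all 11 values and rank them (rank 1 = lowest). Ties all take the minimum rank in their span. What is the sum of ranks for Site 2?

Sorted (ascending): 295, 362, 363, 412, 442, 444, 444, 449, 463, 517, 525
The 2 values of 444 occupy positions 6–7 → each gets rank 6.
Site 2 values → pooled ranks: 362→2, 295→1, 444→6, 444→6, 449→8
Rank sum = 2 + 1 + 6 + 6 + 8 = 23

23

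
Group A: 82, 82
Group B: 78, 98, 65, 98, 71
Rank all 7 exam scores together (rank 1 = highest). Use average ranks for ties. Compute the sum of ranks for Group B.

Sorted (descending): 98, 98, 82, 82, 78, 71, 65
The 2 values of 98 occupy positions 1–2 → average rank (1+2)/2 = 1.5.
The 2 values of 82 occupy positions 3–4 → average rank (3+4)/2 = 3.5.
Group B values → pooled ranks: 78→5, 98→1.5, 65→7, 98→1.5, 71→6
Rank sum = 5 + 1.5 + 7 + 1.5 + 6 = 21

21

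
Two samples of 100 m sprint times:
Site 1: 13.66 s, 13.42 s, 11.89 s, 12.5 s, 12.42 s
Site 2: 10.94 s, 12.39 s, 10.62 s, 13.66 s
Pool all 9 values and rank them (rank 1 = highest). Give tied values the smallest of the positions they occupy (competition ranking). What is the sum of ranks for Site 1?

Sorted (descending): 13.66, 13.66, 13.42, 12.5, 12.42, 12.39, 11.89, 10.94, 10.62
The 2 values of 13.66 occupy positions 1–2 → each gets rank 1.
Site 1 values → pooled ranks: 13.66→1, 13.42→3, 11.89→7, 12.5→4, 12.42→5
Rank sum = 1 + 3 + 7 + 4 + 5 = 20

20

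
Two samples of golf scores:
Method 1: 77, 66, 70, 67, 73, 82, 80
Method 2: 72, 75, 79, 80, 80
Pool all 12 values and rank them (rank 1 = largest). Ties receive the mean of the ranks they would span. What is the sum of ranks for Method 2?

Sorted (descending): 82, 80, 80, 80, 79, 77, 75, 73, 72, 70, 67, 66
The 3 values of 80 occupy positions 2–4 → average rank 3.
Method 2 values → pooled ranks: 72→9, 75→7, 79→5, 80→3, 80→3
Rank sum = 9 + 7 + 5 + 3 + 3 = 27

27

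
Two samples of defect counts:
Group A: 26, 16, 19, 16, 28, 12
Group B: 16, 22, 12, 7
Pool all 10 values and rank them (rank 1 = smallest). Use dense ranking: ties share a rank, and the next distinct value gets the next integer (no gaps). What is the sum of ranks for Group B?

Sorted (ascending): 7, 12, 12, 16, 16, 16, 19, 22, 26, 28
The 2 values of 12 share dense rank 2.
The 3 values of 16 share dense rank 3.
Remaining distinct values take the next consecutive integers.
Group B values → pooled ranks: 16→3, 22→5, 12→2, 7→1
Rank sum = 3 + 5 + 2 + 1 = 11

11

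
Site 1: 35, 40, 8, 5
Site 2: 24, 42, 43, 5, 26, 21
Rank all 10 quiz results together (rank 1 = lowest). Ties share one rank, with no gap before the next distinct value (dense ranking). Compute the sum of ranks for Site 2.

30

Sorted (ascending): 5, 5, 8, 21, 24, 26, 35, 40, 42, 43
The 2 values of 5 share dense rank 1.
Remaining distinct values take the next consecutive integers.
Site 2 values → pooled ranks: 24→4, 42→8, 43→9, 5→1, 26→5, 21→3
Rank sum = 4 + 8 + 9 + 1 + 5 + 3 = 30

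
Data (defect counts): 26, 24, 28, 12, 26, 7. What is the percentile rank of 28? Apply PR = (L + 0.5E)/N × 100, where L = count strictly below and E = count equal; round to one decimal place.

91.7

N = 6.
Strictly below 28: 5. Equal to 28: 1.
PR = (5 + 0.5·1)/6 × 100 = 91.7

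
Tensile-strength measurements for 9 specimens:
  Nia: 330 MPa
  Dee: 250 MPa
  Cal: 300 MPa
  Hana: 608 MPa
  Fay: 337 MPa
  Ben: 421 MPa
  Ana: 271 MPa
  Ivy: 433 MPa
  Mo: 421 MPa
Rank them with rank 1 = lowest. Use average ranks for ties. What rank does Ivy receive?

8

Sorted (ascending): 250, 271, 300, 330, 337, 421, 421, 433, 608
The 2 values of 421 occupy positions 6–7 → average rank (6+7)/2 = 6.5.
Ivy has value 433 MPa → rank 8.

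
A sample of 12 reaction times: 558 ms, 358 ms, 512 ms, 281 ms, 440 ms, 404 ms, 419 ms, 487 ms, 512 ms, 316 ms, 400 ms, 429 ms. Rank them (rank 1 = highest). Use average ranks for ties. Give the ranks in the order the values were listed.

Sorted (descending): 558, 512, 512, 487, 440, 429, 419, 404, 400, 358, 316, 281
The 2 values of 512 occupy positions 2–3 → average rank (2+3)/2 = 2.5.

1, 10, 2.5, 12, 5, 8, 7, 4, 2.5, 11, 9, 6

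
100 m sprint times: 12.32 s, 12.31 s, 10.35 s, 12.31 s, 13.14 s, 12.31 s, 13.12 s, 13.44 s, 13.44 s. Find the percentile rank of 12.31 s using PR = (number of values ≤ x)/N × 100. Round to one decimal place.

N = 9.
Strictly below 12.31: 1. Equal to 12.31: 3.
PR = 4/9 × 100 = 44.4

44.4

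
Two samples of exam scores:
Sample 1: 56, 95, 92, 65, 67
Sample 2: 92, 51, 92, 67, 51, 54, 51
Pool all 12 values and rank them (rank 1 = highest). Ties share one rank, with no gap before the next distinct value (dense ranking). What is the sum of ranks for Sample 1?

Sorted (descending): 95, 92, 92, 92, 67, 67, 65, 56, 54, 51, 51, 51
The 3 values of 92 share dense rank 2.
The 2 values of 67 share dense rank 3.
The 3 values of 51 share dense rank 7.
Remaining distinct values take the next consecutive integers.
Sample 1 values → pooled ranks: 56→5, 95→1, 92→2, 65→4, 67→3
Rank sum = 5 + 1 + 2 + 4 + 3 = 15

15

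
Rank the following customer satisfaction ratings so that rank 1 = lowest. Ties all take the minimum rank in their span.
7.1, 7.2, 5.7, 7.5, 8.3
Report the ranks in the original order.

2, 3, 1, 4, 5

Sorted (ascending): 5.7, 7.1, 7.2, 7.5, 8.3
No ties — each value takes its position as its rank.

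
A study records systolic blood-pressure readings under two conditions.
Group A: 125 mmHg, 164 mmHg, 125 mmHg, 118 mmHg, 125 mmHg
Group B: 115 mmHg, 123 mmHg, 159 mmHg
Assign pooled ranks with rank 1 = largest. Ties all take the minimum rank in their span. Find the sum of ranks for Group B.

16

Sorted (descending): 164, 159, 125, 125, 125, 123, 118, 115
The 3 values of 125 occupy positions 3–5 → each gets rank 3.
Group B values → pooled ranks: 115→8, 123→6, 159→2
Rank sum = 8 + 6 + 2 = 16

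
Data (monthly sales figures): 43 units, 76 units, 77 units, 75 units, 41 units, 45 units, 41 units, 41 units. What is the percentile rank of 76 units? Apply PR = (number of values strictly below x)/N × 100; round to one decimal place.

75.0

N = 8.
Strictly below 76: 6. Equal to 76: 1.
PR = 6/8 × 100 = 75.0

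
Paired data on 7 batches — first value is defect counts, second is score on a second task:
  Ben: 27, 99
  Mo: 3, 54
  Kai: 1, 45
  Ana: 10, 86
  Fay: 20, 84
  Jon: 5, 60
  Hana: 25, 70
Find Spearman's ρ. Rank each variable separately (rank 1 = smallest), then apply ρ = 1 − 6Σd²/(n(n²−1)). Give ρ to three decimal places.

0.857

Ranks of variable 1: 7, 2, 1, 4, 5, 3, 6
Ranks of variable 2: 7, 2, 1, 6, 5, 3, 4
d = r₁ − r₂: 0, 0, 0, -2, 0, 0, 2
d²: 0, 0, 0, 4, 0, 0, 4; Σd² = 8
ρ = 1 − 6·8/(7·48) = 1 − 48/336 = 0.857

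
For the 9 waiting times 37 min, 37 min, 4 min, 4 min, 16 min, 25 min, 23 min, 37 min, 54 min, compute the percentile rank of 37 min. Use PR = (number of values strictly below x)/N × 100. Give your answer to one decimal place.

N = 9.
Strictly below 37: 5. Equal to 37: 3.
PR = 5/9 × 100 = 55.6

55.6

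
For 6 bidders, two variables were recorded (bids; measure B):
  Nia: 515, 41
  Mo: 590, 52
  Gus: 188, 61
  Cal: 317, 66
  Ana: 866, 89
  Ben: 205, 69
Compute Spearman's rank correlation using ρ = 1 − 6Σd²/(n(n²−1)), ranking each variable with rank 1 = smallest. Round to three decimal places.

0.086

Ranks of variable 1: 4, 5, 1, 3, 6, 2
Ranks of variable 2: 1, 2, 3, 4, 6, 5
d = r₁ − r₂: 3, 3, -2, -1, 0, -3
d²: 9, 9, 4, 1, 0, 9; Σd² = 32
ρ = 1 − 6·32/(6·35) = 1 − 192/210 = 0.086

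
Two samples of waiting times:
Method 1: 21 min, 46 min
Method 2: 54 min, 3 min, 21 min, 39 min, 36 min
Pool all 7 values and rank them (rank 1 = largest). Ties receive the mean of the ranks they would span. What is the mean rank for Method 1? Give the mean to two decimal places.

Sorted (descending): 54, 46, 39, 36, 21, 21, 3
The 2 values of 21 occupy positions 5–6 → average rank (5+6)/2 = 5.5.
Method 1 values → pooled ranks: 21→5.5, 46→2
Mean rank = (5.5 + 2) / 2 = 3.75

3.75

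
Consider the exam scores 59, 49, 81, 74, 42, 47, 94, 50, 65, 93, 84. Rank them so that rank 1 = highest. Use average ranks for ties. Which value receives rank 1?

94

Sorted (descending): 94, 93, 84, 81, 74, 65, 59, 50, 49, 47, 42
No ties — each value takes its position as its rank.
Rank 1 → value 94.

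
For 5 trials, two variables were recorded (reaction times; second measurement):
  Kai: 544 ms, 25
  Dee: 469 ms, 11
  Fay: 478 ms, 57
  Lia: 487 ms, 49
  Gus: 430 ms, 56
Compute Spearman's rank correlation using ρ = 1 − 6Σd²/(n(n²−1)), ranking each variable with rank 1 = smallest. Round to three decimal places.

-0.200

Ranks of variable 1: 5, 2, 3, 4, 1
Ranks of variable 2: 2, 1, 5, 3, 4
d = r₁ − r₂: 3, 1, -2, 1, -3
d²: 9, 1, 4, 1, 9; Σd² = 24
ρ = 1 − 6·24/(5·24) = 1 − 144/120 = -0.200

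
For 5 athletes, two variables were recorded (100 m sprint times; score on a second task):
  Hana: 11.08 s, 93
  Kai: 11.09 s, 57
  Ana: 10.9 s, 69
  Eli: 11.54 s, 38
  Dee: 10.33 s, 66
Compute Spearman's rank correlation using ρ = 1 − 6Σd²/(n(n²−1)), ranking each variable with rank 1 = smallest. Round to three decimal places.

-0.600

Ranks of variable 1: 3, 4, 2, 5, 1
Ranks of variable 2: 5, 2, 4, 1, 3
d = r₁ − r₂: -2, 2, -2, 4, -2
d²: 4, 4, 4, 16, 4; Σd² = 32
ρ = 1 − 6·32/(5·24) = 1 − 192/120 = -0.600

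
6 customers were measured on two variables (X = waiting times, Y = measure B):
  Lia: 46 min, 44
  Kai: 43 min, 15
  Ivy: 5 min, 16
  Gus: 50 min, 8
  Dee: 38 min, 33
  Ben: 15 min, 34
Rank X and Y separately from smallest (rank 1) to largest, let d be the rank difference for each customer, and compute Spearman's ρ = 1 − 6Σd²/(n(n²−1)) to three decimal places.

Ranks of variable 1: 5, 4, 1, 6, 3, 2
Ranks of variable 2: 6, 2, 3, 1, 4, 5
d = r₁ − r₂: -1, 2, -2, 5, -1, -3
d²: 1, 4, 4, 25, 1, 9; Σd² = 44
ρ = 1 − 6·44/(6·35) = 1 − 264/210 = -0.257

-0.257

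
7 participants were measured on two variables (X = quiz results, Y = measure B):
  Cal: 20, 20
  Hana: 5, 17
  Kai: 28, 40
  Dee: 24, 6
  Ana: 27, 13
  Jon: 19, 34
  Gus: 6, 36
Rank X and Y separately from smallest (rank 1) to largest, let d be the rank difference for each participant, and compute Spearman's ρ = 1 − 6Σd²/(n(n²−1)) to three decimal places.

0.000

Ranks of variable 1: 4, 1, 7, 5, 6, 3, 2
Ranks of variable 2: 4, 3, 7, 1, 2, 5, 6
d = r₁ − r₂: 0, -2, 0, 4, 4, -2, -4
d²: 0, 4, 0, 16, 16, 4, 16; Σd² = 56
ρ = 1 − 6·56/(7·48) = 1 − 336/336 = 0.000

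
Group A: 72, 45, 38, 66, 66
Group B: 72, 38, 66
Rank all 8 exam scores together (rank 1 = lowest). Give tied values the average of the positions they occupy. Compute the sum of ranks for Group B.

14

Sorted (ascending): 38, 38, 45, 66, 66, 66, 72, 72
The 2 values of 38 occupy positions 1–2 → average rank (1+2)/2 = 1.5.
The 3 values of 66 occupy positions 4–6 → average rank 5.
The 2 values of 72 occupy positions 7–8 → average rank (7+8)/2 = 7.5.
Group B values → pooled ranks: 72→7.5, 38→1.5, 66→5
Rank sum = 7.5 + 1.5 + 5 = 14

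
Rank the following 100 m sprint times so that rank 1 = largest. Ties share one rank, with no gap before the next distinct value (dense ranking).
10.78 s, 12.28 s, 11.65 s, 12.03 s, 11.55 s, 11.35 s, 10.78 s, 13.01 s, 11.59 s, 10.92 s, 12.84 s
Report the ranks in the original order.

10, 3, 5, 4, 7, 8, 10, 1, 6, 9, 2

Sorted (descending): 13.01, 12.84, 12.28, 12.03, 11.65, 11.59, 11.55, 11.35, 10.92, 10.78, 10.78
The 2 values of 10.78 share dense rank 10.
Remaining distinct values take the next consecutive integers.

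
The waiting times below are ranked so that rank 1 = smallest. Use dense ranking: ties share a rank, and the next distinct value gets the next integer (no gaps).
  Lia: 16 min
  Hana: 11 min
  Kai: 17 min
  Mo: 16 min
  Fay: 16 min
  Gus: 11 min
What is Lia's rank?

2

Sorted (ascending): 11, 11, 16, 16, 16, 17
The 2 values of 11 share dense rank 1.
The 3 values of 16 share dense rank 2.
Remaining distinct values take the next consecutive integers.
Lia has value 16 min → rank 2.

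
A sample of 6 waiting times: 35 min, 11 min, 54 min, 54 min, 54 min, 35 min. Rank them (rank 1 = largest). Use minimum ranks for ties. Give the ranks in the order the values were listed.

4, 6, 1, 1, 1, 4

Sorted (descending): 54, 54, 54, 35, 35, 11
The 3 values of 54 occupy positions 1–3 → each gets rank 1.
The 2 values of 35 occupy positions 4–5 → each gets rank 4.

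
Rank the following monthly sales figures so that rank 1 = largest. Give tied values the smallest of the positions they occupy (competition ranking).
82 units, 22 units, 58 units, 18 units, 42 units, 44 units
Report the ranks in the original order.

Sorted (descending): 82, 58, 44, 42, 22, 18
No ties — each value takes its position as its rank.

1, 5, 2, 6, 4, 3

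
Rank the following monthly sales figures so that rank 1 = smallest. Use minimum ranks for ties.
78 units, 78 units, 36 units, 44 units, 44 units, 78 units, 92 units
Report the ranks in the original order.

Sorted (ascending): 36, 44, 44, 78, 78, 78, 92
The 2 values of 44 occupy positions 2–3 → each gets rank 2.
The 3 values of 78 occupy positions 4–6 → each gets rank 4.

4, 4, 1, 2, 2, 4, 7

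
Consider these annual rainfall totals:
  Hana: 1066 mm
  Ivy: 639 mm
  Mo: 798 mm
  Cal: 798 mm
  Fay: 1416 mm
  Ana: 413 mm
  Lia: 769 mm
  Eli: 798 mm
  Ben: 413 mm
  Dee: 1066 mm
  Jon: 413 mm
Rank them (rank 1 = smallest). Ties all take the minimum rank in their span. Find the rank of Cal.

6

Sorted (ascending): 413, 413, 413, 639, 769, 798, 798, 798, 1066, 1066, 1416
The 3 values of 413 occupy positions 1–3 → each gets rank 1.
The 3 values of 798 occupy positions 6–8 → each gets rank 6.
The 2 values of 1066 occupy positions 9–10 → each gets rank 9.
Cal has value 798 mm → rank 6.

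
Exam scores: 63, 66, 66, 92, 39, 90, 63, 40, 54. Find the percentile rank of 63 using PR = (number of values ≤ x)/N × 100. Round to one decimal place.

N = 9.
Strictly below 63: 3. Equal to 63: 2.
PR = 5/9 × 100 = 55.6

55.6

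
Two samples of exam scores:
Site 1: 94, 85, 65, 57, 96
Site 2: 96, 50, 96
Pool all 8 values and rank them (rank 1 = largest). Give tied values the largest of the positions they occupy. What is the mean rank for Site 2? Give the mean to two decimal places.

Sorted (descending): 96, 96, 96, 94, 85, 65, 57, 50
The 3 values of 96 occupy positions 1–3 → each gets rank 3.
Site 2 values → pooled ranks: 96→3, 50→8, 96→3
Mean rank = (3 + 8 + 3) / 3 = 4.67

4.67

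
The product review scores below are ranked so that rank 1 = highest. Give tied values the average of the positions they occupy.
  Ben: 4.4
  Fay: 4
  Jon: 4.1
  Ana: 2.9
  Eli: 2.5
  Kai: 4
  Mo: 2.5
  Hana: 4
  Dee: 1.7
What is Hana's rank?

4

Sorted (descending): 4.4, 4.1, 4, 4, 4, 2.9, 2.5, 2.5, 1.7
The 3 values of 4 occupy positions 3–5 → average rank 4.
The 2 values of 2.5 occupy positions 7–8 → average rank (7+8)/2 = 7.5.
Hana has value 4 → rank 4.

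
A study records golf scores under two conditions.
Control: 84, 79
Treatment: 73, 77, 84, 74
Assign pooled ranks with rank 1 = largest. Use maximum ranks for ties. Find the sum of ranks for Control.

5

Sorted (descending): 84, 84, 79, 77, 74, 73
The 2 values of 84 occupy positions 1–2 → each gets rank 2.
Control values → pooled ranks: 84→2, 79→3
Rank sum = 2 + 3 = 5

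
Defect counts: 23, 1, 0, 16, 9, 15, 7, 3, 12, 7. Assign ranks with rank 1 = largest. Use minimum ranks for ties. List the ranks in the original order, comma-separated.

Sorted (descending): 23, 16, 15, 12, 9, 7, 7, 3, 1, 0
The 2 values of 7 occupy positions 6–7 → each gets rank 6.

1, 9, 10, 2, 5, 3, 6, 8, 4, 6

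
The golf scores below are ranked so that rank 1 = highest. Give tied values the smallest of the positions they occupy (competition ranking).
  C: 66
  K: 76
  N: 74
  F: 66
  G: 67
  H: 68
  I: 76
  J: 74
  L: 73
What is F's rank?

Sorted (descending): 76, 76, 74, 74, 73, 68, 67, 66, 66
The 2 values of 76 occupy positions 1–2 → each gets rank 1.
The 2 values of 74 occupy positions 3–4 → each gets rank 3.
The 2 values of 66 occupy positions 8–9 → each gets rank 8.
F has value 66 → rank 8.

8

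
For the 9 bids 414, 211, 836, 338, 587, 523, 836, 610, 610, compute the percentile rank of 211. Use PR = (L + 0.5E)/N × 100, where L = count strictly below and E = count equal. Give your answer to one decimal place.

N = 9.
Strictly below 211: 0. Equal to 211: 1.
PR = (0 + 0.5·1)/9 × 100 = 5.6

5.6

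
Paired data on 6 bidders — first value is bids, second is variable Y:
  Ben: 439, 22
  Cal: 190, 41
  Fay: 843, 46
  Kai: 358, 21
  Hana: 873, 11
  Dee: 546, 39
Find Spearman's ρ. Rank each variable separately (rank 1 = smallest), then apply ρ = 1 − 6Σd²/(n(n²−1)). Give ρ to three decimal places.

Ranks of variable 1: 3, 1, 5, 2, 6, 4
Ranks of variable 2: 3, 5, 6, 2, 1, 4
d = r₁ − r₂: 0, -4, -1, 0, 5, 0
d²: 0, 16, 1, 0, 25, 0; Σd² = 42
ρ = 1 − 6·42/(6·35) = 1 − 252/210 = -0.200

-0.200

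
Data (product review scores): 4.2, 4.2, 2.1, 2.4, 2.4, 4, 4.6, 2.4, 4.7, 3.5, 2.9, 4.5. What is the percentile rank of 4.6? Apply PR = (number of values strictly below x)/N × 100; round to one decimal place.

N = 12.
Strictly below 4.6: 10. Equal to 4.6: 1.
PR = 10/12 × 100 = 83.3

83.3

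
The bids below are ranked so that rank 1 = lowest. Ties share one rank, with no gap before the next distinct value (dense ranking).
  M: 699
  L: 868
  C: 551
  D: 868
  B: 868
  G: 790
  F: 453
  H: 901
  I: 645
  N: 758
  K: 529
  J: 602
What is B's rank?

Sorted (ascending): 453, 529, 551, 602, 645, 699, 758, 790, 868, 868, 868, 901
The 3 values of 868 share dense rank 9.
Remaining distinct values take the next consecutive integers.
B has value 868 → rank 9.

9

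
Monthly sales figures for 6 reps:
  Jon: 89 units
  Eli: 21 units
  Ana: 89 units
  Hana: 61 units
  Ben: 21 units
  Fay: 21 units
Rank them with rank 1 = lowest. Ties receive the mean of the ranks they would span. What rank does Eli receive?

2

Sorted (ascending): 21, 21, 21, 61, 89, 89
The 3 values of 21 occupy positions 1–3 → average rank 2.
The 2 values of 89 occupy positions 5–6 → average rank (5+6)/2 = 5.5.
Eli has value 21 units → rank 2.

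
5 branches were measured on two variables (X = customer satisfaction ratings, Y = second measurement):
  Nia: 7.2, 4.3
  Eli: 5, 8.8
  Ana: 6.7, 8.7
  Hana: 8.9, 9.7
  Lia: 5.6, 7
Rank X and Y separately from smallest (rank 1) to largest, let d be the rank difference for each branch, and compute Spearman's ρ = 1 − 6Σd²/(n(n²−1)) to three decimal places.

0.100

Ranks of variable 1: 4, 1, 3, 5, 2
Ranks of variable 2: 1, 4, 3, 5, 2
d = r₁ − r₂: 3, -3, 0, 0, 0
d²: 9, 9, 0, 0, 0; Σd² = 18
ρ = 1 − 6·18/(5·24) = 1 − 108/120 = 0.100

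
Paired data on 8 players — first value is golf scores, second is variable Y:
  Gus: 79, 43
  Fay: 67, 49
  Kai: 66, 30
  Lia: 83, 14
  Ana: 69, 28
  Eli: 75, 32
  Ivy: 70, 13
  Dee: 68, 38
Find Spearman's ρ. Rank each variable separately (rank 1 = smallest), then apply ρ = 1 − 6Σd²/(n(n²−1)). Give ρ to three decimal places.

-0.286

Ranks of variable 1: 7, 2, 1, 8, 4, 6, 5, 3
Ranks of variable 2: 7, 8, 4, 2, 3, 5, 1, 6
d = r₁ − r₂: 0, -6, -3, 6, 1, 1, 4, -3
d²: 0, 36, 9, 36, 1, 1, 16, 9; Σd² = 108
ρ = 1 − 6·108/(8·63) = 1 − 648/504 = -0.286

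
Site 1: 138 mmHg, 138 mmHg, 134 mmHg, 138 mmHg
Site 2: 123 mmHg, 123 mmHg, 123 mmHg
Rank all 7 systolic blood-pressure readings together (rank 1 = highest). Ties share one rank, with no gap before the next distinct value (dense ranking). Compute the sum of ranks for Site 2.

Sorted (descending): 138, 138, 138, 134, 123, 123, 123
The 3 values of 138 share dense rank 1.
The 3 values of 123 share dense rank 3.
Remaining distinct values take the next consecutive integers.
Site 2 values → pooled ranks: 123→3, 123→3, 123→3
Rank sum = 3 + 3 + 3 = 9

9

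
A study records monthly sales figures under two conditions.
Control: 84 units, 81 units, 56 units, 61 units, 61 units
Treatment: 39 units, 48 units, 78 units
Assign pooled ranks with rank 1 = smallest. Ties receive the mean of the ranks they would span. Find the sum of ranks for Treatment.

Sorted (ascending): 39, 48, 56, 61, 61, 78, 81, 84
The 2 values of 61 occupy positions 4–5 → average rank (4+5)/2 = 4.5.
Treatment values → pooled ranks: 39→1, 48→2, 78→6
Rank sum = 1 + 2 + 6 = 9

9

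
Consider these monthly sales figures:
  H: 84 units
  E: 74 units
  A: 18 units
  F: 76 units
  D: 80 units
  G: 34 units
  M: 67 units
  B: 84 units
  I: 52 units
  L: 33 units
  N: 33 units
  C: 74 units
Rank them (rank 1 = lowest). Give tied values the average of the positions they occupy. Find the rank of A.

Sorted (ascending): 18, 33, 33, 34, 52, 67, 74, 74, 76, 80, 84, 84
The 2 values of 33 occupy positions 2–3 → average rank (2+3)/2 = 2.5.
The 2 values of 74 occupy positions 7–8 → average rank (7+8)/2 = 7.5.
The 2 values of 84 occupy positions 11–12 → average rank (11+12)/2 = 11.5.
A has value 18 units → rank 1.

1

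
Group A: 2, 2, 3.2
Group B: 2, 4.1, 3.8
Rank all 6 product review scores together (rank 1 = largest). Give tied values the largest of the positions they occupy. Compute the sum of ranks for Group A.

Sorted (descending): 4.1, 3.8, 3.2, 2, 2, 2
The 3 values of 2 occupy positions 4–6 → each gets rank 6.
Group A values → pooled ranks: 2→6, 2→6, 3.2→3
Rank sum = 6 + 6 + 3 = 15

15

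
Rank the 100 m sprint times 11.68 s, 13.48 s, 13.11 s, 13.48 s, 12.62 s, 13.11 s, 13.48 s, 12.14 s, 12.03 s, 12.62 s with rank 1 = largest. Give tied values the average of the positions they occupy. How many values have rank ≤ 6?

5

Sorted (descending): 13.48, 13.48, 13.48, 13.11, 13.11, 12.62, 12.62, 12.14, 12.03, 11.68
The 3 values of 13.48 occupy positions 1–3 → average rank 2.
The 2 values of 13.11 occupy positions 4–5 → average rank (4+5)/2 = 4.5.
The 2 values of 12.62 occupy positions 6–7 → average rank (6+7)/2 = 6.5.
Ranks ≤ 6: {2, 2, 2, 4.5, 4.5} → 5 values.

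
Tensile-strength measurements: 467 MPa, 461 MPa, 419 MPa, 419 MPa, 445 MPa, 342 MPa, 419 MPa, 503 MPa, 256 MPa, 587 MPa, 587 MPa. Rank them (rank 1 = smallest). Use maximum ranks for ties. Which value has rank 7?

461

Sorted (ascending): 256, 342, 419, 419, 419, 445, 461, 467, 503, 587, 587
The 3 values of 419 occupy positions 3–5 → each gets rank 5.
The 2 values of 587 occupy positions 10–11 → each gets rank 11.
Rank 7 → value 461.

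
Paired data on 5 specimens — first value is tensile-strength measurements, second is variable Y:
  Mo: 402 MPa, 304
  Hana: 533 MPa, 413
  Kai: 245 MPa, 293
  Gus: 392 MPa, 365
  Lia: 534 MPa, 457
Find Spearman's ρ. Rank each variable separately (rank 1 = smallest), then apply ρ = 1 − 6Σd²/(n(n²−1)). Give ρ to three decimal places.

Ranks of variable 1: 3, 4, 1, 2, 5
Ranks of variable 2: 2, 4, 1, 3, 5
d = r₁ − r₂: 1, 0, 0, -1, 0
d²: 1, 0, 0, 1, 0; Σd² = 2
ρ = 1 − 6·2/(5·24) = 1 − 12/120 = 0.900

0.900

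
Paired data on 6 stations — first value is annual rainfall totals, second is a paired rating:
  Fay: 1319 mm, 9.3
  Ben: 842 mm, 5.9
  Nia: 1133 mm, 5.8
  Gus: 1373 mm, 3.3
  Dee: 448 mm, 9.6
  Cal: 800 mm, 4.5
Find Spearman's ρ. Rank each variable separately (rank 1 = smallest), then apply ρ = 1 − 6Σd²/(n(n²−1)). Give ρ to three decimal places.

Ranks of variable 1: 5, 3, 4, 6, 1, 2
Ranks of variable 2: 5, 4, 3, 1, 6, 2
d = r₁ − r₂: 0, -1, 1, 5, -5, 0
d²: 0, 1, 1, 25, 25, 0; Σd² = 52
ρ = 1 − 6·52/(6·35) = 1 − 312/210 = -0.486

-0.486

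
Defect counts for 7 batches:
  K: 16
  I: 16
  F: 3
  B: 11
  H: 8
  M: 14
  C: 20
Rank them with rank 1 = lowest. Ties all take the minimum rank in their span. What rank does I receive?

5

Sorted (ascending): 3, 8, 11, 14, 16, 16, 20
The 2 values of 16 occupy positions 5–6 → each gets rank 5.
I has value 16 → rank 5.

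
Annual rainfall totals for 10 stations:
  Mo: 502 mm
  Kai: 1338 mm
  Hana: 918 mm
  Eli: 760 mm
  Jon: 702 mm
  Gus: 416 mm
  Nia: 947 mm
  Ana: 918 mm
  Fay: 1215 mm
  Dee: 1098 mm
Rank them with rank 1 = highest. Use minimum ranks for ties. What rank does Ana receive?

Sorted (descending): 1338, 1215, 1098, 947, 918, 918, 760, 702, 502, 416
The 2 values of 918 occupy positions 5–6 → each gets rank 5.
Ana has value 918 mm → rank 5.

5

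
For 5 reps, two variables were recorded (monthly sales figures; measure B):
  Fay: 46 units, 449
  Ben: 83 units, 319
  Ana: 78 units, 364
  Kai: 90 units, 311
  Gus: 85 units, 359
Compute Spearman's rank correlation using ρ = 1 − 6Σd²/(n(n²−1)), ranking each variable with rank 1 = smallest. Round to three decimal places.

Ranks of variable 1: 1, 3, 2, 5, 4
Ranks of variable 2: 5, 2, 4, 1, 3
d = r₁ − r₂: -4, 1, -2, 4, 1
d²: 16, 1, 4, 16, 1; Σd² = 38
ρ = 1 − 6·38/(5·24) = 1 − 228/120 = -0.900

-0.900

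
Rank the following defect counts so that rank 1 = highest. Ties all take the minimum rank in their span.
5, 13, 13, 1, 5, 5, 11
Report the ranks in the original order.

Sorted (descending): 13, 13, 11, 5, 5, 5, 1
The 2 values of 13 occupy positions 1–2 → each gets rank 1.
The 3 values of 5 occupy positions 4–6 → each gets rank 4.

4, 1, 1, 7, 4, 4, 3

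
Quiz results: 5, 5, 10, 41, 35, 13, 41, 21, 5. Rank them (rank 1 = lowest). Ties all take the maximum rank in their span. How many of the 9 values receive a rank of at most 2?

Sorted (ascending): 5, 5, 5, 10, 13, 21, 35, 41, 41
The 3 values of 5 occupy positions 1–3 → each gets rank 3.
The 2 values of 41 occupy positions 8–9 → each gets rank 9.
Ranks ≤ 2: {} → 0 values.

0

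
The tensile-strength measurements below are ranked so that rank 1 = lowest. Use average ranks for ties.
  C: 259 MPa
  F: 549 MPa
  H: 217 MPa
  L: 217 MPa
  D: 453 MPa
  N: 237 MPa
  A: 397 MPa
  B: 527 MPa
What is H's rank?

1.5

Sorted (ascending): 217, 217, 237, 259, 397, 453, 527, 549
The 2 values of 217 occupy positions 1–2 → average rank (1+2)/2 = 1.5.
H has value 217 MPa → rank 1.5.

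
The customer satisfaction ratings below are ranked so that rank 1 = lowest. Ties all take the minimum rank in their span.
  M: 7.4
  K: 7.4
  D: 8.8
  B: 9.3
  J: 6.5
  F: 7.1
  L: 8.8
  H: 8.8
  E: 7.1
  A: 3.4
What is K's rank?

Sorted (ascending): 3.4, 6.5, 7.1, 7.1, 7.4, 7.4, 8.8, 8.8, 8.8, 9.3
The 2 values of 7.1 occupy positions 3–4 → each gets rank 3.
The 2 values of 7.4 occupy positions 5–6 → each gets rank 5.
The 3 values of 8.8 occupy positions 7–9 → each gets rank 7.
K has value 7.4 → rank 5.

5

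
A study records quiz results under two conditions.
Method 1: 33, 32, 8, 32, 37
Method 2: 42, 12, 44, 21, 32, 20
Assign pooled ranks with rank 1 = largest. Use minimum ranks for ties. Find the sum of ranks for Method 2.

Sorted (descending): 44, 42, 37, 33, 32, 32, 32, 21, 20, 12, 8
The 3 values of 32 occupy positions 5–7 → each gets rank 5.
Method 2 values → pooled ranks: 42→2, 12→10, 44→1, 21→8, 32→5, 20→9
Rank sum = 2 + 10 + 1 + 8 + 5 + 9 = 35

35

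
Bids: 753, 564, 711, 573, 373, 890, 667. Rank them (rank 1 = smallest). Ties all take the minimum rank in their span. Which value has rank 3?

573

Sorted (ascending): 373, 564, 573, 667, 711, 753, 890
No ties — each value takes its position as its rank.
Rank 3 → value 573.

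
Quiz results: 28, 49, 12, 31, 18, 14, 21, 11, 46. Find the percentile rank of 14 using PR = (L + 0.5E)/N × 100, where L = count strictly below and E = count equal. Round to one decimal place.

27.8

N = 9.
Strictly below 14: 2. Equal to 14: 1.
PR = (2 + 0.5·1)/9 × 100 = 27.8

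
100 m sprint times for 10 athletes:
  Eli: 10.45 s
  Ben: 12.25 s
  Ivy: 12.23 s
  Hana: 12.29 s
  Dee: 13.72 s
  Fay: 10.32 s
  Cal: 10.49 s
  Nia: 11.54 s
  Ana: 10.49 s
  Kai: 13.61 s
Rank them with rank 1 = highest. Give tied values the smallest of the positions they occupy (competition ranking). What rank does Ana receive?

Sorted (descending): 13.72, 13.61, 12.29, 12.25, 12.23, 11.54, 10.49, 10.49, 10.45, 10.32
The 2 values of 10.49 occupy positions 7–8 → each gets rank 7.
Ana has value 10.49 s → rank 7.

7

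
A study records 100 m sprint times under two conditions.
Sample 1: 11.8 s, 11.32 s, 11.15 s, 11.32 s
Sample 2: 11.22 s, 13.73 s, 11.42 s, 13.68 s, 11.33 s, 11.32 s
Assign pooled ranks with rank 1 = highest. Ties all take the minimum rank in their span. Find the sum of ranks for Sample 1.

25

Sorted (descending): 13.73, 13.68, 11.8, 11.42, 11.33, 11.32, 11.32, 11.32, 11.22, 11.15
The 3 values of 11.32 occupy positions 6–8 → each gets rank 6.
Sample 1 values → pooled ranks: 11.8→3, 11.32→6, 11.15→10, 11.32→6
Rank sum = 3 + 6 + 10 + 6 = 25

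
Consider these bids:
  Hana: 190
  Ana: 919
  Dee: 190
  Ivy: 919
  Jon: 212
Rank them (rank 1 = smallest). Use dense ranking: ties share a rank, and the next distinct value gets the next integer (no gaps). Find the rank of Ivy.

3

Sorted (ascending): 190, 190, 212, 919, 919
The 2 values of 190 share dense rank 1.
The 2 values of 919 share dense rank 3.
Remaining distinct values take the next consecutive integers.
Ivy has value 919 → rank 3.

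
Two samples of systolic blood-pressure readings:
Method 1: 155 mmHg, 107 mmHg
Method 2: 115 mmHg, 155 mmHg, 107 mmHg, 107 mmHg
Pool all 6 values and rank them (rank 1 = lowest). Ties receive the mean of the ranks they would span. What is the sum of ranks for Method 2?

Sorted (ascending): 107, 107, 107, 115, 155, 155
The 3 values of 107 occupy positions 1–3 → average rank 2.
The 2 values of 155 occupy positions 5–6 → average rank (5+6)/2 = 5.5.
Method 2 values → pooled ranks: 115→4, 155→5.5, 107→2, 107→2
Rank sum = 4 + 5.5 + 2 + 2 = 13.5

13.5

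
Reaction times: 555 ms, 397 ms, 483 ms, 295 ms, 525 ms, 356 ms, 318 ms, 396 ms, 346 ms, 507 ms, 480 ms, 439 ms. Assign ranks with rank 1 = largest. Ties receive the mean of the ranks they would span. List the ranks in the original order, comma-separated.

Sorted (descending): 555, 525, 507, 483, 480, 439, 397, 396, 356, 346, 318, 295
No ties — each value takes its position as its rank.

1, 7, 4, 12, 2, 9, 11, 8, 10, 3, 5, 6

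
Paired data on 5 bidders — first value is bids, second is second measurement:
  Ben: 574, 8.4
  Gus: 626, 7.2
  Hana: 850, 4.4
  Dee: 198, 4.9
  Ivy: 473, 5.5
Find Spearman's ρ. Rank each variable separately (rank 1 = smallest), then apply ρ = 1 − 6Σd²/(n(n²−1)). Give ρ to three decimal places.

Ranks of variable 1: 3, 4, 5, 1, 2
Ranks of variable 2: 5, 4, 1, 2, 3
d = r₁ − r₂: -2, 0, 4, -1, -1
d²: 4, 0, 16, 1, 1; Σd² = 22
ρ = 1 − 6·22/(5·24) = 1 − 132/120 = -0.100

-0.100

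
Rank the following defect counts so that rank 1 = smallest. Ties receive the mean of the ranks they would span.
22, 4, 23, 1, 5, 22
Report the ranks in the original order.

4.5, 2, 6, 1, 3, 4.5

Sorted (ascending): 1, 4, 5, 22, 22, 23
The 2 values of 22 occupy positions 4–5 → average rank (4+5)/2 = 4.5.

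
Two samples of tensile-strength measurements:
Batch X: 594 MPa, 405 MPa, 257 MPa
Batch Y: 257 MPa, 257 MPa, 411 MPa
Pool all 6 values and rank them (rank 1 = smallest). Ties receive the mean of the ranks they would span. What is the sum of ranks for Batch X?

Sorted (ascending): 257, 257, 257, 405, 411, 594
The 3 values of 257 occupy positions 1–3 → average rank 2.
Batch X values → pooled ranks: 594→6, 405→4, 257→2
Rank sum = 6 + 4 + 2 = 12

12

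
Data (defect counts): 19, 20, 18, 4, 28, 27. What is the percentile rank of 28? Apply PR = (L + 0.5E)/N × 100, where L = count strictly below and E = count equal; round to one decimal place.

N = 6.
Strictly below 28: 5. Equal to 28: 1.
PR = (5 + 0.5·1)/6 × 100 = 91.7

91.7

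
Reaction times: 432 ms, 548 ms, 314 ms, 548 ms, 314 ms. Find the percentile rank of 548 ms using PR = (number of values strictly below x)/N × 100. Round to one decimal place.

N = 5.
Strictly below 548: 3. Equal to 548: 2.
PR = 3/5 × 100 = 60.0

60.0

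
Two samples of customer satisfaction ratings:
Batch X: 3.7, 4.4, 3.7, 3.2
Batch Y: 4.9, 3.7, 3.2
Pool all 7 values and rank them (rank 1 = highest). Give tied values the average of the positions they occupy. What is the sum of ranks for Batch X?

16.5

Sorted (descending): 4.9, 4.4, 3.7, 3.7, 3.7, 3.2, 3.2
The 3 values of 3.7 occupy positions 3–5 → average rank 4.
The 2 values of 3.2 occupy positions 6–7 → average rank (6+7)/2 = 6.5.
Batch X values → pooled ranks: 3.7→4, 4.4→2, 3.7→4, 3.2→6.5
Rank sum = 4 + 2 + 4 + 6.5 = 16.5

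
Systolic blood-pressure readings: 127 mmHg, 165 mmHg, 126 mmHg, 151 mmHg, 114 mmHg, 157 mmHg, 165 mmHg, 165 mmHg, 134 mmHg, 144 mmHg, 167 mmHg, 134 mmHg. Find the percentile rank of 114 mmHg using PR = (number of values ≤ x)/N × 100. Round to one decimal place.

8.3

N = 12.
Strictly below 114: 0. Equal to 114: 1.
PR = 1/12 × 100 = 8.3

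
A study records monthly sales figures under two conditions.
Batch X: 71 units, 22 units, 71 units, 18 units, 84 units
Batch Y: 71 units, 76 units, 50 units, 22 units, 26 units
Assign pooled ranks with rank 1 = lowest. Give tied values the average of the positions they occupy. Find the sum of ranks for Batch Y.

27.5

Sorted (ascending): 18, 22, 22, 26, 50, 71, 71, 71, 76, 84
The 2 values of 22 occupy positions 2–3 → average rank (2+3)/2 = 2.5.
The 3 values of 71 occupy positions 6–8 → average rank 7.
Batch Y values → pooled ranks: 71→7, 76→9, 50→5, 22→2.5, 26→4
Rank sum = 7 + 9 + 5 + 2.5 + 4 = 27.5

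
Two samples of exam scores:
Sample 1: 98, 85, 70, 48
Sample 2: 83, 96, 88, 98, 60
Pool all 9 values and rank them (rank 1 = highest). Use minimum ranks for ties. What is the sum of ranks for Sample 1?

22

Sorted (descending): 98, 98, 96, 88, 85, 83, 70, 60, 48
The 2 values of 98 occupy positions 1–2 → each gets rank 1.
Sample 1 values → pooled ranks: 98→1, 85→5, 70→7, 48→9
Rank sum = 1 + 5 + 7 + 9 = 22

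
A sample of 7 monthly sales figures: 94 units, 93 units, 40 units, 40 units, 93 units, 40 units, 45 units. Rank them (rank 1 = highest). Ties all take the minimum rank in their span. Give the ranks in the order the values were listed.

1, 2, 5, 5, 2, 5, 4

Sorted (descending): 94, 93, 93, 45, 40, 40, 40
The 2 values of 93 occupy positions 2–3 → each gets rank 2.
The 3 values of 40 occupy positions 5–7 → each gets rank 5.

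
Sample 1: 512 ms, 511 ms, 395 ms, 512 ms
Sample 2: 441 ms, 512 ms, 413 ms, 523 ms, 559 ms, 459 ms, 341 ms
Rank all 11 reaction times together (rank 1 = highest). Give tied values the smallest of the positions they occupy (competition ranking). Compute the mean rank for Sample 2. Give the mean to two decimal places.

Sorted (descending): 559, 523, 512, 512, 512, 511, 459, 441, 413, 395, 341
The 3 values of 512 occupy positions 3–5 → each gets rank 3.
Sample 2 values → pooled ranks: 441→8, 512→3, 413→9, 523→2, 559→1, 459→7, 341→11
Mean rank = (8 + 3 + 9 + 2 + 1 + 7 + 11) / 7 = 5.86

5.86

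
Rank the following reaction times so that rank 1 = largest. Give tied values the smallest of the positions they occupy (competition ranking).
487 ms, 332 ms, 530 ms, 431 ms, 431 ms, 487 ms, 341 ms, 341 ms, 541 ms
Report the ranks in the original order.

Sorted (descending): 541, 530, 487, 487, 431, 431, 341, 341, 332
The 2 values of 487 occupy positions 3–4 → each gets rank 3.
The 2 values of 431 occupy positions 5–6 → each gets rank 5.
The 2 values of 341 occupy positions 7–8 → each gets rank 7.

3, 9, 2, 5, 5, 3, 7, 7, 1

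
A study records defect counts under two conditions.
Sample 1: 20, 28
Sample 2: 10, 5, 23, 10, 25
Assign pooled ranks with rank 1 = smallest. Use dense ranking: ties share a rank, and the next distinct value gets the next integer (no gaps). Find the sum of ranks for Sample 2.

Sorted (ascending): 5, 10, 10, 20, 23, 25, 28
The 2 values of 10 share dense rank 2.
Remaining distinct values take the next consecutive integers.
Sample 2 values → pooled ranks: 10→2, 5→1, 23→4, 10→2, 25→5
Rank sum = 2 + 1 + 4 + 2 + 5 = 14

14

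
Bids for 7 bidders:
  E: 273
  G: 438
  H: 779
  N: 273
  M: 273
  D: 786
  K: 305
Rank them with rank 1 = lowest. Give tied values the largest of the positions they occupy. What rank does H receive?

6

Sorted (ascending): 273, 273, 273, 305, 438, 779, 786
The 3 values of 273 occupy positions 1–3 → each gets rank 3.
H has value 779 → rank 6.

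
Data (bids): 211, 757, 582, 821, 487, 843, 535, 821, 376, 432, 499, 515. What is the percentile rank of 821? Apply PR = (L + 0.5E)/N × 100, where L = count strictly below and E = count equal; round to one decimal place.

83.3

N = 12.
Strictly below 821: 9. Equal to 821: 2.
PR = (9 + 0.5·2)/12 × 100 = 83.3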